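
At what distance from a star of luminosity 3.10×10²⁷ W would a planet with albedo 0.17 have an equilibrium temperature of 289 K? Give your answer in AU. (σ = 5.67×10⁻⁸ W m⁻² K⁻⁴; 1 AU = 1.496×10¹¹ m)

From T_eq⁴ = L(1−A)/(16πσd²): d = √[L(1−A)/(16πσT_eq⁴)].
d = √[3.10×10²⁷ × 0.83 / (16π × 5.67×10⁻⁸ × (289)⁴)] = 3.60×10¹¹ m = 2.40 AU.

d ≈ 2.40 AU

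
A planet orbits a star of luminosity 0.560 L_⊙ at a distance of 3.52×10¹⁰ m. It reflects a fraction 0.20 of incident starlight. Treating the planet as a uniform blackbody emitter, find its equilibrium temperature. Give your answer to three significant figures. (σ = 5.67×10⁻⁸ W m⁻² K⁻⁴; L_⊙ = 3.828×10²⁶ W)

T_eq ≈ 469 K

L = 0.560 × 3.828×10²⁶ = 2.14×10²⁶ W.
Flux: S = L/(4πd²) = 2.14×10²⁶/(4π×(3.52×10¹⁰)²) = 1.38×10⁴ W m⁻².
Energy balance: absorbed = emitted ⇒ πR²·S(1−A) = 4πR²·σT_eq⁴, so T_eq⁴ = S(1−A)/(4σ).
T_eq = [1.38×10⁴ × 0.80 / (4 × 5.67×10⁻⁸)]^(1/4) = (4.86×10¹⁰)^(1/4) = 469 K.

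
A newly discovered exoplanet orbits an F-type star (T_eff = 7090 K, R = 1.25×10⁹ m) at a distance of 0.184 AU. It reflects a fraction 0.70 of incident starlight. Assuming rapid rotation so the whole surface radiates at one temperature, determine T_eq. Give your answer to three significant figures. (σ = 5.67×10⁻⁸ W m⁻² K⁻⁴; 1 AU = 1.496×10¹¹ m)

T_eq ≈ 791 K

d = 0.184 AU = 2.75×10¹⁰ m.
L = 4πR_⋆²σT_⋆⁴ = 4π(1.25×10⁹)² × 5.67×10⁻⁸ × (7090)⁴ = 2.81×10²⁷ W.
S = L/(4πd²) = 2.95×10⁵ W m⁻².
Energy balance: absorbed = emitted ⇒ πR²·S(1−A) = 4πR²·σT_eq⁴, so T_eq⁴ = S(1−A)/(4σ).
T_eq = [2.95×10⁵ × 0.30 / (4 × 5.67×10⁻⁸)]^(1/4) = (3.91×10¹¹)^(1/4) = 791 K.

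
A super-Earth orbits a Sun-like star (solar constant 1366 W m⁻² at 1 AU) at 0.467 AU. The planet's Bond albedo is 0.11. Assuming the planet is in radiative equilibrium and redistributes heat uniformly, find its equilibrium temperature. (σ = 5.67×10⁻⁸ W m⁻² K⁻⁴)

T_eq ≈ 396 K

Flux at 0.467 AU: S = 1366/0.467² = 6260 W m⁻².
Energy balance: absorbed = emitted ⇒ πR²·S(1−A) = 4πR²·σT_eq⁴, so T_eq⁴ = S(1−A)/(4σ).
T_eq = [6260 × 0.89 / (4 × 5.67×10⁻⁸)]^(1/4) = (2.46×10¹⁰)^(1/4) = 396 K.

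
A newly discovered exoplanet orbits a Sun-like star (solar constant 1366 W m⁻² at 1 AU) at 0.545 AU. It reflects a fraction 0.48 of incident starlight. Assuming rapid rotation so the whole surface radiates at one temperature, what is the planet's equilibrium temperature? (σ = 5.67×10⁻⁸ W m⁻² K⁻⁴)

T_eq ≈ 320 K

Flux at 0.545 AU: S = 1366/0.545² = 4600 W m⁻².
Energy balance: absorbed = emitted ⇒ πR²·S(1−A) = 4πR²·σT_eq⁴, so T_eq⁴ = S(1−A)/(4σ).
T_eq = [4600 × 0.52 / (4 × 5.67×10⁻⁸)]^(1/4) = (1.05×10¹⁰)^(1/4) = 320 K.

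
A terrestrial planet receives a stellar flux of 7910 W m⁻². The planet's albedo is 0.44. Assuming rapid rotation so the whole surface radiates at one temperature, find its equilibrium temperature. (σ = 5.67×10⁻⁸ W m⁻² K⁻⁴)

T_eq ≈ 374 K

Energy balance: absorbed = emitted ⇒ πR²·S(1−A) = 4πR²·σT_eq⁴, so T_eq⁴ = S(1−A)/(4σ).
T_eq = [7910 × 0.56 / (4 × 5.67×10⁻⁸)]^(1/4) = (1.95×10¹⁰)^(1/4) = 374 K.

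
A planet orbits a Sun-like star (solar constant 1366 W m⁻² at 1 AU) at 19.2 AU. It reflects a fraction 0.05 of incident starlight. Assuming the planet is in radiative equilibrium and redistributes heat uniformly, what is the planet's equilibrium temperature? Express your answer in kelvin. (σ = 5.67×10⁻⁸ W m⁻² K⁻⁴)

T_eq ≈ 62.8 K

Flux at 19.2 AU: S = 1366/19.2² = 3.71 W m⁻².
Energy balance: absorbed = emitted ⇒ πR²·S(1−A) = 4πR²·σT_eq⁴, so T_eq⁴ = S(1−A)/(4σ).
T_eq = [3.71 × 0.95 / (4 × 5.67×10⁻⁸)]^(1/4) = (1.55×10⁷)^(1/4) = 62.8 K.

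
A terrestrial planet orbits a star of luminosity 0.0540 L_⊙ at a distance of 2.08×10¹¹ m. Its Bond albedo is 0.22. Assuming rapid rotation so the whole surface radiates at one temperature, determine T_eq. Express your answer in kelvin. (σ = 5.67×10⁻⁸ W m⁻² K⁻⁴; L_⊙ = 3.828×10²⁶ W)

T_eq ≈ 107 K

L = 0.0540 × 3.828×10²⁶ = 2.07×10²⁵ W.
Flux: S = L/(4πd²) = 2.07×10²⁵/(4π×(2.08×10¹¹)²) = 38.0 W m⁻².
Energy balance: absorbed = emitted ⇒ πR²·S(1−A) = 4πR²·σT_eq⁴, so T_eq⁴ = S(1−A)/(4σ).
T_eq = [38.0 × 0.78 / (4 × 5.67×10⁻⁸)]^(1/4) = (1.31×10⁸)^(1/4) = 107 K.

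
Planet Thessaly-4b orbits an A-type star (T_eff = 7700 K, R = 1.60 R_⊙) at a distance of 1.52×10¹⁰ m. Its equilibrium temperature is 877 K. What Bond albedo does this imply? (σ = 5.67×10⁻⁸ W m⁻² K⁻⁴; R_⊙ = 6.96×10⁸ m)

R_⋆ = 1.60 × 6.96×10⁸ = 1.11×10⁹ m.
L = 4πR_⋆²σT_⋆⁴ = 4π(1.11×10⁹)² × 5.67×10⁻⁸ × (7700)⁴ = 3.11×10²⁷ W.
S = L/(4πd²) = 1.07×10⁶ W m⁻².
From T_eq⁴ = S(1−A)/(4σ): 1−A = 4σT_eq⁴/S.
1−A = 4 × 5.67×10⁻⁸ × (877)⁴ / 1.07×10⁶ = 0.125.

A ≈ 0.87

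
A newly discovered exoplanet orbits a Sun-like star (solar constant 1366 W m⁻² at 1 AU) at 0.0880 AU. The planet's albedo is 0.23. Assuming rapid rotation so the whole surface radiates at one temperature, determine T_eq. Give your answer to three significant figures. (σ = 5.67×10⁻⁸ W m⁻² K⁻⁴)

Flux at 0.0880 AU: S = 1366/0.0880² = 1.76×10⁵ W m⁻².
Energy balance: absorbed = emitted ⇒ πR²·S(1−A) = 4πR²·σT_eq⁴, so T_eq⁴ = S(1−A)/(4σ).
T_eq = [1.76×10⁵ × 0.77 / (4 × 5.67×10⁻⁸)]^(1/4) = (5.99×10¹¹)^(1/4) = 880 K.

T_eq ≈ 880 K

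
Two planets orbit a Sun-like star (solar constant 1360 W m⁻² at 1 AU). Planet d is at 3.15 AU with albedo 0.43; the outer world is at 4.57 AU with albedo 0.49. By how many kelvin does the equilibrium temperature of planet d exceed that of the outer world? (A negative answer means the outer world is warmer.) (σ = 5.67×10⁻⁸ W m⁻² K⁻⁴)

T_eq = [S₀(1−A)/(4σd²)]^(1/4), so T ∝ (1−A)^(1/4) / √d.
T₁ = [1360×0.57/(4×5.67×10⁻⁸×3.15²)]^(1/4) = 136.23 K.
T₂ = [1360×0.51/(4×5.67×10⁻⁸×4.57²)]^(1/4) = 110.00 K.

ΔT ≈ 26.2 K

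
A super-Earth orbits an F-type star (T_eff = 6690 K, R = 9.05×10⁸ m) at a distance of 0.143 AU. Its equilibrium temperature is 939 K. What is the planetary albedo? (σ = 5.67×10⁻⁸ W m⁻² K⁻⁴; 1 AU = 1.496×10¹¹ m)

d = 0.143 AU = 2.14×10¹⁰ m.
L = 4πR_⋆²σT_⋆⁴ = 4π(9.05×10⁸)² × 5.67×10⁻⁸ × (6690)⁴ = 1.17×10²⁷ W.
S = L/(4πd²) = 2.03×10⁵ W m⁻².
From T_eq⁴ = S(1−A)/(4σ): 1−A = 4σT_eq⁴/S.
1−A = 4 × 5.67×10⁻⁸ × (939)⁴ / 2.03×10⁵ = 0.867.

A ≈ 0.13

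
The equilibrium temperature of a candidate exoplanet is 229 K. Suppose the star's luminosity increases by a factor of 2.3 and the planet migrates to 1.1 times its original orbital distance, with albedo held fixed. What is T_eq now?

T_eq ≈ 269 K

T_eq ∝ L^(1/4) · d^(−1/2).
T′ = 229 × 2.3^(1/4) / 1.1^(1/2) = 269 K.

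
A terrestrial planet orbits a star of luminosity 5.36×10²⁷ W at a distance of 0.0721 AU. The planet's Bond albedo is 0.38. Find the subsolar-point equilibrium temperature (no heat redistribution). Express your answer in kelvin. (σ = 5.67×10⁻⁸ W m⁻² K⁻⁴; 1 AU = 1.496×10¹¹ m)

T_ss ≈ 2520 K

d = 0.0721 AU = 1.08×10¹⁰ m.
Flux: S = L/(4πd²) = 5.36×10²⁷/(4π×(1.08×10¹⁰)²) = 3.67×10⁶ W m⁻².
At the subsolar point the surface absorbs S(1−A) and emits σT⁴ per unit area — no factor of 4, since only the local patch is in balance.
T = [3.67×10⁶ × 0.62 / 5.67×10⁻⁸]^(1/4) = (4.01×10¹³)^(1/4) = 2520 K.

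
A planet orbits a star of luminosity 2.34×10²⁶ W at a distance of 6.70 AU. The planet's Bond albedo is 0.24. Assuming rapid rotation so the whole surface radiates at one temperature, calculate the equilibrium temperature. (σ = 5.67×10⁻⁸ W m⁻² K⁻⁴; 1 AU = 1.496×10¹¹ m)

d = 6.70 AU = 1.00×10¹² m.
Flux: S = L/(4πd²) = 2.34×10²⁶/(4π×(1.00×10¹²)²) = 18.5 W m⁻².
Energy balance: absorbed = emitted ⇒ πR²·S(1−A) = 4πR²·σT_eq⁴, so T_eq⁴ = S(1−A)/(4σ).
T_eq = [18.5 × 0.76 / (4 × 5.67×10⁻⁸)]^(1/4) = (6.21×10⁷)^(1/4) = 88.8 K.

T_eq ≈ 88.8 K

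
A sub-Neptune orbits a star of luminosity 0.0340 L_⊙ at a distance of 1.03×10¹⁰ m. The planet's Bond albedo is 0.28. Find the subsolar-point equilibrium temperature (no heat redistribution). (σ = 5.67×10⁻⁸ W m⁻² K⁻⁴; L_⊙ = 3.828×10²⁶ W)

L = 0.0340 × 3.828×10²⁶ = 1.30×10²⁵ W.
Flux: S = L/(4πd²) = 1.30×10²⁵/(4π×(1.03×10¹⁰)²) = 9760 W m⁻².
At the subsolar point the surface absorbs S(1−A) and emits σT⁴ per unit area — no factor of 4, since only the local patch is in balance.
T = [9760 × 0.72 / 5.67×10⁻⁸]^(1/4) = (1.24×10¹¹)^(1/4) = 593 K.

T_ss ≈ 593 K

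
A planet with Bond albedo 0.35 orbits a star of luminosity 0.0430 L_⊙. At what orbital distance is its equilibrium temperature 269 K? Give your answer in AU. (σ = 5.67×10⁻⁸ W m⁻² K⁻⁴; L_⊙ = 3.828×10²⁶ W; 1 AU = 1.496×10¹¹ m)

L = 0.0430 × 3.828×10²⁶ = 1.65×10²⁵ W.
From T_eq⁴ = L(1−A)/(16πσd²): d = √[L(1−A)/(16πσT_eq⁴)].
d = √[1.65×10²⁵ × 0.65 / (16π × 5.67×10⁻⁸ × (269)⁴)] = 2.68×10¹⁰ m = 0.179 AU.

d ≈ 0.179 AU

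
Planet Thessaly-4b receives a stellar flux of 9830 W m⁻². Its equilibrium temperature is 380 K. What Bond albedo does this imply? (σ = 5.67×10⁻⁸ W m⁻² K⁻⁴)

From T_eq⁴ = S(1−A)/(4σ): 1−A = 4σT_eq⁴/S.
1−A = 4 × 5.67×10⁻⁸ × (380)⁴ / 9830 = 0.481.

A ≈ 0.52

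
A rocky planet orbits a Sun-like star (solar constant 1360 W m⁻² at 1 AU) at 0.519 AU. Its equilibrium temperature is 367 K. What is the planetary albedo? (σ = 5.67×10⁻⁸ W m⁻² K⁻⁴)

A ≈ 0.19

Flux at 0.519 AU: S = 1360/0.519² = 5050 W m⁻².
From T_eq⁴ = S(1−A)/(4σ): 1−A = 4σT_eq⁴/S.
1−A = 4 × 5.67×10⁻⁸ × (367)⁴ / 5050 = 0.815.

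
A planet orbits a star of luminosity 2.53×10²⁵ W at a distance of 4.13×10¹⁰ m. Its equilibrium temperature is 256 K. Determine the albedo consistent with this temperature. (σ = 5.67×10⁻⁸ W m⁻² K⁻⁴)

A ≈ 0.17

Flux: S = L/(4πd²) = 2.53×10²⁵/(4π×(4.13×10¹⁰)²) = 1180 W m⁻².
From T_eq⁴ = S(1−A)/(4σ): 1−A = 4σT_eq⁴/S.
1−A = 4 × 5.67×10⁻⁸ × (256)⁴ / 1180 = 0.825.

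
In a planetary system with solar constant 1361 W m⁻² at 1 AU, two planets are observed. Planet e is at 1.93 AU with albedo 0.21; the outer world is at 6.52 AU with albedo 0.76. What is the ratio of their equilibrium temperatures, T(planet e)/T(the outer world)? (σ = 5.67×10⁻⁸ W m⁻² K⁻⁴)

T_eq = [S₀(1−A)/(4σd²)]^(1/4), so T ∝ (1−A)^(1/4) / √d.
T₁ = [1361×0.79/(4×5.67×10⁻⁸×1.93²)]^(1/4) = 188.88 K.
T₂ = [1361×0.24/(4×5.67×10⁻⁸×6.52²)]^(1/4) = 76.29 K.

T₁/T₂ ≈ 2.476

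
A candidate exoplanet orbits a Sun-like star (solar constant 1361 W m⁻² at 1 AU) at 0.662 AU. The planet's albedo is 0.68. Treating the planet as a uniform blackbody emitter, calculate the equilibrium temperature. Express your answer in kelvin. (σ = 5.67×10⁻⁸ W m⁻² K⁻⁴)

T_eq ≈ 257 K

Flux at 0.662 AU: S = 1361/0.662² = 3110 W m⁻².
Energy balance: absorbed = emitted ⇒ πR²·S(1−A) = 4πR²·σT_eq⁴, so T_eq⁴ = S(1−A)/(4σ).
T_eq = [3110 × 0.32 / (4 × 5.67×10⁻⁸)]^(1/4) = (4.38×10⁹)^(1/4) = 257 K.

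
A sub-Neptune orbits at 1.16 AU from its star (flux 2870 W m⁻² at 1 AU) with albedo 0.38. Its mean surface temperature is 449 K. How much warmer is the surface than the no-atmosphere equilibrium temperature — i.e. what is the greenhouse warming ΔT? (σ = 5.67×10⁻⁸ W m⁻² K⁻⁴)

S = 2870/1.16² = 2133 W m⁻².
T_eq = [S(1−A)/(4σ)]^(1/4) = [2133×0.62/(4×5.67×10⁻⁸)]^(1/4) = 276.3 K.
ΔT = T_surf − T_eq = 449 − 276.3.

ΔT ≈ 172.7 K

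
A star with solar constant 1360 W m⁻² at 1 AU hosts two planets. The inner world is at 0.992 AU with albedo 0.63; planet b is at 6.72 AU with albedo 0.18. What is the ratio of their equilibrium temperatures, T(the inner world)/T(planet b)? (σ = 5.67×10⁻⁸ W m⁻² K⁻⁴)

T₁/T₂ ≈ 2.133

T_eq = [S₀(1−A)/(4σd²)]^(1/4), so T ∝ (1−A)^(1/4) / √d.
T₁ = [1360×0.37/(4×5.67×10⁻⁸×0.992²)]^(1/4) = 217.91 K.
T₂ = [1360×0.82/(4×5.67×10⁻⁸×6.72²)]^(1/4) = 102.15 K.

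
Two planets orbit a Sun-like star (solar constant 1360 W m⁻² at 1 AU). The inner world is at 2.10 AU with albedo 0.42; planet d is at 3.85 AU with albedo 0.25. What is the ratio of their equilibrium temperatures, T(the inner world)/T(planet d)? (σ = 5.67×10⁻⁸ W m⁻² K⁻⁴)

T_eq = [S₀(1−A)/(4σd²)]^(1/4), so T ∝ (1−A)^(1/4) / √d.
T₁ = [1360×0.58/(4×5.67×10⁻⁸×2.10²)]^(1/4) = 167.58 K.
T₂ = [1360×0.75/(4×5.67×10⁻⁸×3.85²)]^(1/4) = 131.98 K.

T₁/T₂ ≈ 1.270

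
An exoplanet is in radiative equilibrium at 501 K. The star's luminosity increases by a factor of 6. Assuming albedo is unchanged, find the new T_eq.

T_eq ∝ L^(1/4) · d^(−1/2).
T′ = 501 × 6^(1/4) = 784 K.

T_eq ≈ 784 K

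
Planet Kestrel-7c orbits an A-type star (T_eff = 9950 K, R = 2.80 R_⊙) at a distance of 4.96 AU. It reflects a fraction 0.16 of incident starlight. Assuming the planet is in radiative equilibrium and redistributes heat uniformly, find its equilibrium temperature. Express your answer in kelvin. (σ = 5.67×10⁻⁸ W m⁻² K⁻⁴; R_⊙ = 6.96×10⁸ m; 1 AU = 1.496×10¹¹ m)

R_⋆ = 2.80 × 6.96×10⁸ = 1.95×10⁹ m.
d = 4.96 AU = 7.42×10¹¹ m.
L = 4πR_⋆²σT_⋆⁴ = 4π(1.95×10⁹)² × 5.67×10⁻⁸ × (9950)⁴ = 2.65×10²⁸ W.
S = L/(4πd²) = 3830 W m⁻².
Energy balance: absorbed = emitted ⇒ πR²·S(1−A) = 4πR²·σT_eq⁴, so T_eq⁴ = S(1−A)/(4σ).
T_eq = [3830 × 0.84 / (4 × 5.67×10⁻⁸)]^(1/4) = (1.42×10¹⁰)^(1/4) = 345 K.

T_eq ≈ 345 K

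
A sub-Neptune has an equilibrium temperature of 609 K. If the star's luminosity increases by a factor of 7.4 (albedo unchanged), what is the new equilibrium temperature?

T_eq ∝ L^(1/4) · d^(−1/2).
T′ = 609 × 7.4^(1/4) = 1000 K.

T_eq ≈ 1000 K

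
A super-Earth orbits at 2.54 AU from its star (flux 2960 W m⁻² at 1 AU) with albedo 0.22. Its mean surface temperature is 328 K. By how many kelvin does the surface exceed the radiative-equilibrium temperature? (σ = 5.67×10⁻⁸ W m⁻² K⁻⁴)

S = 2960/2.54² = 458.8 W m⁻².
T_eq = [S(1−A)/(4σ)]^(1/4) = [458.8×0.78/(4×5.67×10⁻⁸)]^(1/4) = 199.3 K.
ΔT = T_surf − T_eq = 328 − 199.3.

ΔT ≈ 128.7 K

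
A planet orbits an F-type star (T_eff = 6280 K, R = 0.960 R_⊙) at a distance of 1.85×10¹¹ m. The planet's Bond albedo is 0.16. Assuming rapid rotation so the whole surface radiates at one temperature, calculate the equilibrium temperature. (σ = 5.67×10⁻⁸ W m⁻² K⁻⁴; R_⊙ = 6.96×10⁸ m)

T_eq ≈ 255 K

R_⋆ = 0.960 × 6.96×10⁸ = 6.68×10⁸ m.
L = 4πR_⋆²σT_⋆⁴ = 4π(6.68×10⁸)² × 5.67×10⁻⁸ × (6280)⁴ = 4.95×10²⁶ W.
S = L/(4πd²) = 1150 W m⁻².
Energy balance: absorbed = emitted ⇒ πR²·S(1−A) = 4πR²·σT_eq⁴, so T_eq⁴ = S(1−A)/(4σ).
T_eq = [1150 × 0.84 / (4 × 5.67×10⁻⁸)]^(1/4) = (4.26×10⁹)^(1/4) = 255 K.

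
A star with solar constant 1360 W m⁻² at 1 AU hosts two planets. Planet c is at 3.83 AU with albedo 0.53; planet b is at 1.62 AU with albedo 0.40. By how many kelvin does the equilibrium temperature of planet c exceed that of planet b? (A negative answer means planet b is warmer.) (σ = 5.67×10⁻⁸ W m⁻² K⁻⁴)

ΔT ≈ -74.7 K

T_eq = [S₀(1−A)/(4σd²)]^(1/4), so T ∝ (1−A)^(1/4) / √d.
T₁ = [1360×0.47/(4×5.67×10⁻⁸×3.83²)]^(1/4) = 117.73 K.
T₂ = [1360×0.60/(4×5.67×10⁻⁸×1.62²)]^(1/4) = 192.42 K.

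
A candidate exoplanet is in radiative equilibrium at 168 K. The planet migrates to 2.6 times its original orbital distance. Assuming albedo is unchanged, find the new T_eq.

T_eq ∝ L^(1/4) · d^(−1/2).
T′ = 168 / 2.6^(1/2) = 104 K.

T_eq ≈ 104 K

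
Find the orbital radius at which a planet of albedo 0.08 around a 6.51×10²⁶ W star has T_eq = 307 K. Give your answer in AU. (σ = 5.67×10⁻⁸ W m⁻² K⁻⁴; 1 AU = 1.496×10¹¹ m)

d ≈ 1.03 AU

From T_eq⁴ = L(1−A)/(16πσd²): d = √[L(1−A)/(16πσT_eq⁴)].
d = √[6.51×10²⁶ × 0.92 / (16π × 5.67×10⁻⁸ × (307)⁴)] = 1.54×10¹¹ m = 1.03 AU.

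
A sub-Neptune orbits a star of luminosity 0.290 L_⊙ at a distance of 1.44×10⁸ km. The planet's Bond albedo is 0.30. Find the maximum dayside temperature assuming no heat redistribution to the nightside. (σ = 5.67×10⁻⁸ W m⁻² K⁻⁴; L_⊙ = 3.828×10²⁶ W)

d = 1.44×10⁸ km = 1.44×10¹¹ m.
L = 0.290 × 3.828×10²⁶ = 1.11×10²⁶ W.
Flux: S = L/(4πd²) = 1.11×10²⁶/(4π×(1.44×10¹¹)²) = 426 W m⁻².
With no redistribution each surface element balances locally: S(1−A) = σT⁴.
T = [426 × 0.70 / 5.67×10⁻⁸]^(1/4) = (5.26×10⁹)^(1/4) = 269 K.

T_ss ≈ 269 K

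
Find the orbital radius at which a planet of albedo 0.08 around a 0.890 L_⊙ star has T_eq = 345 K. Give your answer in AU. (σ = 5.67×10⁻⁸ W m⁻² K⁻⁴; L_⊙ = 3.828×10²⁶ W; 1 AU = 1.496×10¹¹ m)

d ≈ 0.589 AU

L = 0.890 × 3.828×10²⁶ = 3.41×10²⁶ W.
From T_eq⁴ = L(1−A)/(16πσd²): d = √[L(1−A)/(16πσT_eq⁴)].
d = √[3.41×10²⁶ × 0.92 / (16π × 5.67×10⁻⁸ × (345)⁴)] = 8.81×10¹⁰ m = 0.589 AU.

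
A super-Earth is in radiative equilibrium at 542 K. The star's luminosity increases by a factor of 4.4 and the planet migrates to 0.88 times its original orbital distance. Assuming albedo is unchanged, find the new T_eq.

T_eq ∝ L^(1/4) · d^(−1/2).
T′ = 542 × 4.4^(1/4) / 0.88^(1/2) = 837 K.

T_eq ≈ 837 K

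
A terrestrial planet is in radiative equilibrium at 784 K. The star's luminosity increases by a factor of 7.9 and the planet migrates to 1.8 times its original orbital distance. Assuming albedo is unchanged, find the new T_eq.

T_eq ∝ L^(1/4) · d^(−1/2).
T′ = 784 × 7.9^(1/4) / 1.8^(1/2) = 980 K.

T_eq ≈ 980 K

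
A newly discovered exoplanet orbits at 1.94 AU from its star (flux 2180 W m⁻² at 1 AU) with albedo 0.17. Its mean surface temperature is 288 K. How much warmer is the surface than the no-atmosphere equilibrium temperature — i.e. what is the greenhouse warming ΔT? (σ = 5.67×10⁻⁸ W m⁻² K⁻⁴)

ΔT ≈ 73.4 K

S = 2180/1.94² = 579.2 W m⁻².
T_eq = [S(1−A)/(4σ)]^(1/4) = [579.2×0.83/(4×5.67×10⁻⁸)]^(1/4) = 214.6 K.
ΔT = T_surf − T_eq = 288 − 214.6.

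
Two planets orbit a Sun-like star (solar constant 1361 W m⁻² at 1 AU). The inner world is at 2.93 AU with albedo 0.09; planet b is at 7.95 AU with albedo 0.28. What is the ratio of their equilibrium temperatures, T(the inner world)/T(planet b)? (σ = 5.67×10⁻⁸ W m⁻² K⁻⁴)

T₁/T₂ ≈ 1.747

T_eq = [S₀(1−A)/(4σd²)]^(1/4), so T ∝ (1−A)^(1/4) / √d.
T₁ = [1361×0.91/(4×5.67×10⁻⁸×2.93²)]^(1/4) = 158.81 K.
T₂ = [1361×0.72/(4×5.67×10⁻⁸×7.95²)]^(1/4) = 90.93 K.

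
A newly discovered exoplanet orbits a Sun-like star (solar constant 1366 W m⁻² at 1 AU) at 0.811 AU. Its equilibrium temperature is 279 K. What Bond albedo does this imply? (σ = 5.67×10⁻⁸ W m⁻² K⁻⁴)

Flux at 0.811 AU: S = 1366/0.811² = 2080 W m⁻².
From T_eq⁴ = S(1−A)/(4σ): 1−A = 4σT_eq⁴/S.
1−A = 4 × 5.67×10⁻⁸ × (279)⁴ / 2080 = 0.662.

A ≈ 0.34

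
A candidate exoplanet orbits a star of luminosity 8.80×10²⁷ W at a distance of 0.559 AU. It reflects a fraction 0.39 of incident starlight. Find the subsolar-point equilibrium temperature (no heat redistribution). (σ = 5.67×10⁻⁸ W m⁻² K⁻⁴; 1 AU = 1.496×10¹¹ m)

T_ss ≈ 1020 K

d = 0.559 AU = 8.36×10¹⁰ m.
Flux: S = L/(4πd²) = 8.80×10²⁷/(4π×(8.36×10¹⁰)²) = 1.00×10⁵ W m⁻².
At the subsolar point the surface absorbs S(1−A) and emits σT⁴ per unit area — no factor of 4, since only the local patch is in balance.
T = [1.00×10⁵ × 0.61 / 5.67×10⁻⁸]^(1/4) = (1.08×10¹²)^(1/4) = 1020 K.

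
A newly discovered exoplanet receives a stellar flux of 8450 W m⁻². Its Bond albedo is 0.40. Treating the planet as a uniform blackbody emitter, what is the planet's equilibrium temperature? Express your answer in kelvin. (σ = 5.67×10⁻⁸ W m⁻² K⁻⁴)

Energy balance: absorbed = emitted ⇒ πR²·S(1−A) = 4πR²·σT_eq⁴, so T_eq⁴ = S(1−A)/(4σ).
T_eq = [8450 × 0.60 / (4 × 5.67×10⁻⁸)]^(1/4) = (2.24×10¹⁰)^(1/4) = 387 K.

T_eq ≈ 387 K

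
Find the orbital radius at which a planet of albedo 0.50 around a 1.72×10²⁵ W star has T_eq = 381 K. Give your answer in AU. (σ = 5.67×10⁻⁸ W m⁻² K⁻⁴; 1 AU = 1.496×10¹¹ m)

From T_eq⁴ = L(1−A)/(16πσd²): d = √[L(1−A)/(16πσT_eq⁴)].
d = √[1.72×10²⁵ × 0.50 / (16π × 5.67×10⁻⁸ × (381)⁴)] = 1.20×10¹⁰ m = 0.0800 AU.

d ≈ 0.0800 AU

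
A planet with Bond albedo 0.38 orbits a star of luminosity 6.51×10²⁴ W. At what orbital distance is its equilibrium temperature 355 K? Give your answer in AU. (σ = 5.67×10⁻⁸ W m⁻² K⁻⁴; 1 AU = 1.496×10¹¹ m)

From T_eq⁴ = L(1−A)/(16πσd²): d = √[L(1−A)/(16πσT_eq⁴)].
d = √[6.51×10²⁴ × 0.62 / (16π × 5.67×10⁻⁸ × (355)⁴)] = 9.44×10⁹ m = 0.0631 AU.

d ≈ 0.0631 AU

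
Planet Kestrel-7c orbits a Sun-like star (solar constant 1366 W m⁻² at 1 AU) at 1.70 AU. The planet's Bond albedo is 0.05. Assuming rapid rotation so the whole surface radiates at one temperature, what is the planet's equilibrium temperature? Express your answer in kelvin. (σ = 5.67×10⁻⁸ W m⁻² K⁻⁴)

Flux at 1.70 AU: S = 1366/1.70² = 473 W m⁻².
Energy balance: absorbed = emitted ⇒ πR²·S(1−A) = 4πR²·σT_eq⁴, so T_eq⁴ = S(1−A)/(4σ).
T_eq = [473 × 0.95 / (4 × 5.67×10⁻⁸)]^(1/4) = (1.98×10⁹)^(1/4) = 211 K.

T_eq ≈ 211 K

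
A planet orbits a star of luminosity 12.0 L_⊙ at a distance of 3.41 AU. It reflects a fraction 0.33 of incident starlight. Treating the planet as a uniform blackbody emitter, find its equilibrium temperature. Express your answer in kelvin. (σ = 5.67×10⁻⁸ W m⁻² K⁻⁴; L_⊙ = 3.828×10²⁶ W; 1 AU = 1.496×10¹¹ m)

d = 3.41 AU = 5.10×10¹¹ m.
L = 12.0 × 3.828×10²⁶ = 4.59×10²⁷ W.
Flux: S = L/(4πd²) = 4.59×10²⁷/(4π×(5.10×10¹¹)²) = 1400 W m⁻².
Energy balance: absorbed = emitted ⇒ πR²·S(1−A) = 4πR²·σT_eq⁴, so T_eq⁴ = S(1−A)/(4σ).
T_eq = [1400 × 0.67 / (4 × 5.67×10⁻⁸)]^(1/4) = (4.15×10⁹)^(1/4) = 254 K.

T_eq ≈ 254 K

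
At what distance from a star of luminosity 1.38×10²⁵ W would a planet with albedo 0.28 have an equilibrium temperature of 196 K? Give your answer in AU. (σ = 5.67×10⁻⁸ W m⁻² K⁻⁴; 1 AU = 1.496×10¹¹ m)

d ≈ 0.325 AU

From T_eq⁴ = L(1−A)/(16πσd²): d = √[L(1−A)/(16πσT_eq⁴)].
d = √[1.38×10²⁵ × 0.72 / (16π × 5.67×10⁻⁸ × (196)⁴)] = 4.86×10¹⁰ m = 0.325 AU.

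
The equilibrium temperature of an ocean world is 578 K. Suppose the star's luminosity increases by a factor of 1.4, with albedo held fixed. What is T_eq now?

T_eq ≈ 629 K

T_eq ∝ L^(1/4) · d^(−1/2).
T′ = 578 × 1.4^(1/4) = 629 K.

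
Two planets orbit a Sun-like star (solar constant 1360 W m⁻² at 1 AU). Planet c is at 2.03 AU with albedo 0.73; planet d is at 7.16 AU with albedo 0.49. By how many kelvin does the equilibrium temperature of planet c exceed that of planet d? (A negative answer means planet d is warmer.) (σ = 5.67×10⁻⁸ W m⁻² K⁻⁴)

ΔT ≈ 52.9 K

T_eq = [S₀(1−A)/(4σd²)]^(1/4), so T ∝ (1−A)^(1/4) / √d.
T₁ = [1360×0.27/(4×5.67×10⁻⁸×2.03²)]^(1/4) = 140.79 K.
T₂ = [1360×0.51/(4×5.67×10⁻⁸×7.16²)]^(1/4) = 87.88 K.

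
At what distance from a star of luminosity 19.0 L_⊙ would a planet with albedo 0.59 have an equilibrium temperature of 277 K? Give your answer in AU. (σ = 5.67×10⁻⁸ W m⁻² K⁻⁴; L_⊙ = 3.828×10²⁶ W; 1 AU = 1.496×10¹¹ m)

L = 19.0 × 3.828×10²⁶ = 7.27×10²⁷ W.
From T_eq⁴ = L(1−A)/(16πσd²): d = √[L(1−A)/(16πσT_eq⁴)].
d = √[7.27×10²⁷ × 0.41 / (16π × 5.67×10⁻⁸ × (277)⁴)] = 4.22×10¹¹ m = 2.82 AU.

d ≈ 2.82 AU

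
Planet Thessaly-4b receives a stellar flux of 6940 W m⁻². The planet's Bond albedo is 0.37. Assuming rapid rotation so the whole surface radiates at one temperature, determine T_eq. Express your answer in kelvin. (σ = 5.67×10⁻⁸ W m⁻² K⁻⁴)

Energy balance: absorbed = emitted ⇒ πR²·S(1−A) = 4πR²·σT_eq⁴, so T_eq⁴ = S(1−A)/(4σ).
T_eq = [6940 × 0.63 / (4 × 5.67×10⁻⁸)]^(1/4) = (1.93×10¹⁰)^(1/4) = 373 K.

T_eq ≈ 373 K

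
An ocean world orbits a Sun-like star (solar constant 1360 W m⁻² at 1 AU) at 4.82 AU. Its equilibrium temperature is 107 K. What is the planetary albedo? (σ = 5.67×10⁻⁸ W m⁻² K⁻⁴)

Flux at 4.82 AU: S = 1360/4.82² = 58.5 W m⁻².
From T_eq⁴ = S(1−A)/(4σ): 1−A = 4σT_eq⁴/S.
1−A = 4 × 5.67×10⁻⁸ × (107)⁴ / 58.5 = 0.508.

A ≈ 0.49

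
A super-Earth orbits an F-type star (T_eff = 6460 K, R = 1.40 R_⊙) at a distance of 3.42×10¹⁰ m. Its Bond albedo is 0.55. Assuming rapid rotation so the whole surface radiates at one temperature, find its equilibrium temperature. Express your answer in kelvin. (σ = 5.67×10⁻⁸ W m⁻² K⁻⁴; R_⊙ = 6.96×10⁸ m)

T_eq ≈ 632 K

R_⋆ = 1.40 × 6.96×10⁸ = 9.74×10⁸ m.
L = 4πR_⋆²σT_⋆⁴ = 4π(9.74×10⁸)² × 5.67×10⁻⁸ × (6460)⁴ = 1.18×10²⁷ W.
S = L/(4πd²) = 8.02×10⁴ W m⁻².
Energy balance: absorbed = emitted ⇒ πR²·S(1−A) = 4πR²·σT_eq⁴, so T_eq⁴ = S(1−A)/(4σ).
T_eq = [8.02×10⁴ × 0.45 / (4 × 5.67×10⁻⁸)]^(1/4) = (1.59×10¹¹)^(1/4) = 632 K.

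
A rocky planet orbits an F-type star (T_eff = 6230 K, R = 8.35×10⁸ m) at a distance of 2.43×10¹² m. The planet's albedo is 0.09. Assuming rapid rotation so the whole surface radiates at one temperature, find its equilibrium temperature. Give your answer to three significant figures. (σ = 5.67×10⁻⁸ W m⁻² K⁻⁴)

T_eq ≈ 79.8 K

L = 4πR_⋆²σT_⋆⁴ = 4π(8.35×10⁸)² × 5.67×10⁻⁸ × (6230)⁴ = 7.48×10²⁶ W.
S = L/(4πd²) = 10.1 W m⁻².
Energy balance: absorbed = emitted ⇒ πR²·S(1−A) = 4πR²·σT_eq⁴, so T_eq⁴ = S(1−A)/(4σ).
T_eq = [10.1 × 0.91 / (4 × 5.67×10⁻⁸)]^(1/4) = (4.05×10⁷)^(1/4) = 79.8 K.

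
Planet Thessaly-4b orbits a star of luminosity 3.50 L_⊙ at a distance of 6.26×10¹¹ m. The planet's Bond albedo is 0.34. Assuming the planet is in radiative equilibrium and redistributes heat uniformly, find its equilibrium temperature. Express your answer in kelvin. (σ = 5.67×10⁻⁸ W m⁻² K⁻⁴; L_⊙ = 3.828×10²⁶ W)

T_eq ≈ 168 K

L = 3.50 × 3.828×10²⁶ = 1.34×10²⁷ W.
Flux: S = L/(4πd²) = 1.34×10²⁷/(4π×(6.26×10¹¹)²) = 272 W m⁻².
Energy balance: absorbed = emitted ⇒ πR²·S(1−A) = 4πR²·σT_eq⁴, so T_eq⁴ = S(1−A)/(4σ).
T_eq = [272 × 0.66 / (4 × 5.67×10⁻⁸)]^(1/4) = (7.92×10⁸)^(1/4) = 168 K.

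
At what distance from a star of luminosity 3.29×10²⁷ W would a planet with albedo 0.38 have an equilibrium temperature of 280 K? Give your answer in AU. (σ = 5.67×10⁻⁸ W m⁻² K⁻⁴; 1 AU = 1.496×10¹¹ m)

From T_eq⁴ = L(1−A)/(16πσd²): d = √[L(1−A)/(16πσT_eq⁴)].
d = √[3.29×10²⁷ × 0.62 / (16π × 5.67×10⁻⁸ × (280)⁴)] = 3.41×10¹¹ m = 2.28 AU.

d ≈ 2.28 AU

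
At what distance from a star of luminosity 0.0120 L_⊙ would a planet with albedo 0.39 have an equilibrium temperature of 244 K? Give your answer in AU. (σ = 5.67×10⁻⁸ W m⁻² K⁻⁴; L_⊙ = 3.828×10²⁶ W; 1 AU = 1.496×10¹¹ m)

d ≈ 0.111 AU

L = 0.0120 × 3.828×10²⁶ = 4.59×10²⁴ W.
From T_eq⁴ = L(1−A)/(16πσd²): d = √[L(1−A)/(16πσT_eq⁴)].
d = √[4.59×10²⁴ × 0.61 / (16π × 5.67×10⁻⁸ × (244)⁴)] = 1.67×10¹⁰ m = 0.111 AU.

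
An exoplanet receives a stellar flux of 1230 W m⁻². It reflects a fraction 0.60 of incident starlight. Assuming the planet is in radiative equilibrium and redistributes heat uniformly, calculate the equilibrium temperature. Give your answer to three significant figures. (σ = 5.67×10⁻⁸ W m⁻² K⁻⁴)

T_eq ≈ 216 K

Energy balance: absorbed = emitted ⇒ πR²·S(1−A) = 4πR²·σT_eq⁴, so T_eq⁴ = S(1−A)/(4σ).
T_eq = [1230 × 0.40 / (4 × 5.67×10⁻⁸)]^(1/4) = (2.17×10⁹)^(1/4) = 216 K.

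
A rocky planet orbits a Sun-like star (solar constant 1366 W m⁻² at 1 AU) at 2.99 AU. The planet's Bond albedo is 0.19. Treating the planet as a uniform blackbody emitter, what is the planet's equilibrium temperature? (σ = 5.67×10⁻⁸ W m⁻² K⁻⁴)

Flux at 2.99 AU: S = 1366/2.99² = 153 W m⁻².
Energy balance: absorbed = emitted ⇒ πR²·S(1−A) = 4πR²·σT_eq⁴, so T_eq⁴ = S(1−A)/(4σ).
T_eq = [153 × 0.81 / (4 × 5.67×10⁻⁸)]^(1/4) = (5.46×10⁸)^(1/4) = 153 K.

T_eq ≈ 153 K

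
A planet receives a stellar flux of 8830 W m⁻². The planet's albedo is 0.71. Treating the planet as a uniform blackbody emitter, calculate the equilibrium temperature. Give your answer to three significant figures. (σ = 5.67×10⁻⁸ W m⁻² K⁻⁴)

Energy balance: absorbed = emitted ⇒ πR²·S(1−A) = 4πR²·σT_eq⁴, so T_eq⁴ = S(1−A)/(4σ).
T_eq = [8830 × 0.29 / (4 × 5.67×10⁻⁸)]^(1/4) = (1.13×10¹⁰)^(1/4) = 326 K.

T_eq ≈ 326 K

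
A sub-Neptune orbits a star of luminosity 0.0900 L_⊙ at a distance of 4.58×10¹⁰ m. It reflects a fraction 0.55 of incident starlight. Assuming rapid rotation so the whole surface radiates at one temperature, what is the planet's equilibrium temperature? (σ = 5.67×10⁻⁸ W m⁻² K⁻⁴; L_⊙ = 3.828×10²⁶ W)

T_eq ≈ 226 K

L = 0.0900 × 3.828×10²⁶ = 3.45×10²⁵ W.
Flux: S = L/(4πd²) = 3.45×10²⁵/(4π×(4.58×10¹⁰)²) = 1310 W m⁻².
Energy balance: absorbed = emitted ⇒ πR²·S(1−A) = 4πR²·σT_eq⁴, so T_eq⁴ = S(1−A)/(4σ).
T_eq = [1310 × 0.45 / (4 × 5.67×10⁻⁸)]^(1/4) = (2.59×10⁹)^(1/4) = 226 K.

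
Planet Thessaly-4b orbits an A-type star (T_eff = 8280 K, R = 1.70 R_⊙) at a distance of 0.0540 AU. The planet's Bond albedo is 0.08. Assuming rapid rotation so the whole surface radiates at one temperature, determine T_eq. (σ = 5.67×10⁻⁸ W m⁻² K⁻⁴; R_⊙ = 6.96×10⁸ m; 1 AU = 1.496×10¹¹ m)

R_⋆ = 1.70 × 6.96×10⁸ = 1.18×10⁹ m.
d = 0.0540 AU = 8.08×10⁹ m.
L = 4πR_⋆²σT_⋆⁴ = 4π(1.18×10⁹)² × 5.67×10⁻⁸ × (8280)⁴ = 4.69×10²⁷ W.
S = L/(4πd²) = 5.72×10⁶ W m⁻².
Energy balance: absorbed = emitted ⇒ πR²·S(1−A) = 4πR²·σT_eq⁴, so T_eq⁴ = S(1−A)/(4σ).
T_eq = [5.72×10⁶ × 0.92 / (4 × 5.67×10⁻⁸)]^(1/4) = (2.32×10¹³)^(1/4) = 2190 K.

T_eq ≈ 2190 K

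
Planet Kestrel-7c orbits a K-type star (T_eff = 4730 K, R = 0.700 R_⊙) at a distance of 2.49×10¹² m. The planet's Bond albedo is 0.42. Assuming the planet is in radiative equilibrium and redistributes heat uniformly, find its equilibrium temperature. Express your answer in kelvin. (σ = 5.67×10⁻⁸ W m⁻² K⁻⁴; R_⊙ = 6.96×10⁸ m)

R_⋆ = 0.700 × 6.96×10⁸ = 4.87×10⁸ m.
L = 4πR_⋆²σT_⋆⁴ = 4π(4.87×10⁸)² × 5.67×10⁻⁸ × (4730)⁴ = 8.47×10²⁵ W.
S = L/(4πd²) = 1.09 W m⁻².
Energy balance: absorbed = emitted ⇒ πR²·S(1−A) = 4πR²·σT_eq⁴, so T_eq⁴ = S(1−A)/(4σ).
T_eq = [1.09 × 0.58 / (4 × 5.67×10⁻⁸)]^(1/4) = (2.78×10⁶)^(1/4) = 40.8 K.

T_eq ≈ 40.8 K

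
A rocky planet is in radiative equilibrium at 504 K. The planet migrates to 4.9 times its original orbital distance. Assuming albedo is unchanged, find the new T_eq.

T_eq ≈ 228 K

T_eq ∝ L^(1/4) · d^(−1/2).
T′ = 504 / 4.9^(1/2) = 228 K.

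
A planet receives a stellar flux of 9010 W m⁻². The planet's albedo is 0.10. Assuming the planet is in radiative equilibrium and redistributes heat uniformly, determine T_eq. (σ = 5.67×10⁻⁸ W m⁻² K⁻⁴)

T_eq ≈ 435 K

Energy balance: absorbed = emitted ⇒ πR²·S(1−A) = 4πR²·σT_eq⁴, so T_eq⁴ = S(1−A)/(4σ).
T_eq = [9010 × 0.90 / (4 × 5.67×10⁻⁸)]^(1/4) = (3.58×10¹⁰)^(1/4) = 435 K.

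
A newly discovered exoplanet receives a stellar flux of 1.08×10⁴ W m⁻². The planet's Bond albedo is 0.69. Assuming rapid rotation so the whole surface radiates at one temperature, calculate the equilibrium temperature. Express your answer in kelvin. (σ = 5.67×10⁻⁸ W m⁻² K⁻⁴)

T_eq ≈ 349 K

Energy balance: absorbed = emitted ⇒ πR²·S(1−A) = 4πR²·σT_eq⁴, so T_eq⁴ = S(1−A)/(4σ).
T_eq = [1.08×10⁴ × 0.31 / (4 × 5.67×10⁻⁸)]^(1/4) = (1.48×10¹⁰)^(1/4) = 349 K.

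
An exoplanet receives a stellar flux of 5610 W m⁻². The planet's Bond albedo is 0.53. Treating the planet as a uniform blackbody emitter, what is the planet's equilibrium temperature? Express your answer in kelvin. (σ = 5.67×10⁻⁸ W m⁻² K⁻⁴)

Energy balance: absorbed = emitted ⇒ πR²·S(1−A) = 4πR²·σT_eq⁴, so T_eq⁴ = S(1−A)/(4σ).
T_eq = [5610 × 0.47 / (4 × 5.67×10⁻⁸)]^(1/4) = (1.16×10¹⁰)^(1/4) = 328 K.

T_eq ≈ 328 K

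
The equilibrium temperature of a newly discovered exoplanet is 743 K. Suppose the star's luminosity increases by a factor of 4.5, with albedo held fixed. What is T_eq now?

T_eq ≈ 1080 K

T_eq ∝ L^(1/4) · d^(−1/2).
T′ = 743 × 4.5^(1/4) = 1080 K.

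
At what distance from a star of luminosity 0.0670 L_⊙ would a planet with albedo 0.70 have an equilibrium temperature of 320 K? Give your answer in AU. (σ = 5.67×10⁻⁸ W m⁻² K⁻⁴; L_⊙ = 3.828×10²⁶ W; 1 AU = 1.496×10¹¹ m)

d ≈ 0.107 AU

L = 0.0670 × 3.828×10²⁶ = 2.56×10²⁵ W.
From T_eq⁴ = L(1−A)/(16πσd²): d = √[L(1−A)/(16πσT_eq⁴)].
d = √[2.56×10²⁵ × 0.30 / (16π × 5.67×10⁻⁸ × (320)⁴)] = 1.60×10¹⁰ m = 0.107 AU.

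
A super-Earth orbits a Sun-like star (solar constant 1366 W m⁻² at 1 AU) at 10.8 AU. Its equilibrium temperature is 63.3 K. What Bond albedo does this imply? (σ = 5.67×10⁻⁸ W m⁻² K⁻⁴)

Flux at 10.8 AU: S = 1366/10.8² = 11.7 W m⁻².
From T_eq⁴ = S(1−A)/(4σ): 1−A = 4σT_eq⁴/S.
1−A = 4 × 5.67×10⁻⁸ × (63.3)⁴ / 11.7 = 0.311.

A ≈ 0.69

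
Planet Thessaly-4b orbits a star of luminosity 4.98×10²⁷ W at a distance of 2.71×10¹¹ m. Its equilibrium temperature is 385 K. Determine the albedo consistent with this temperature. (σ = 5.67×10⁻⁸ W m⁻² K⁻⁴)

Flux: S = L/(4πd²) = 4.98×10²⁷/(4π×(2.71×10¹¹)²) = 5400 W m⁻².
From T_eq⁴ = S(1−A)/(4σ): 1−A = 4σT_eq⁴/S.
1−A = 4 × 5.67×10⁻⁸ × (385)⁴ / 5400 = 0.923.

A ≈ 0.08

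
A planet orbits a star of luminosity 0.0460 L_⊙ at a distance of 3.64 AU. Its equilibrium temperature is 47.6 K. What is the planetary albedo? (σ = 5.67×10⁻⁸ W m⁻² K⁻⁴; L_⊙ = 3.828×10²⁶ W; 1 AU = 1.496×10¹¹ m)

A ≈ 0.75

d = 3.64 AU = 5.45×10¹¹ m.
L = 0.0460 × 3.828×10²⁶ = 1.76×10²⁵ W.
Flux: S = L/(4πd²) = 1.76×10²⁵/(4π×(5.45×10¹¹)²) = 4.73 W m⁻².
From T_eq⁴ = S(1−A)/(4σ): 1−A = 4σT_eq⁴/S.
1−A = 4 × 5.67×10⁻⁸ × (47.6)⁴ / 4.73 = 0.246.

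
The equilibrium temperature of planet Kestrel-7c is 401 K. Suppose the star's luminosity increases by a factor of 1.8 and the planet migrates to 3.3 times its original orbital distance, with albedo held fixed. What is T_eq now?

T_eq ∝ L^(1/4) · d^(−1/2).
T′ = 401 × 1.8^(1/4) / 3.3^(1/2) = 256 K.

T_eq ≈ 256 K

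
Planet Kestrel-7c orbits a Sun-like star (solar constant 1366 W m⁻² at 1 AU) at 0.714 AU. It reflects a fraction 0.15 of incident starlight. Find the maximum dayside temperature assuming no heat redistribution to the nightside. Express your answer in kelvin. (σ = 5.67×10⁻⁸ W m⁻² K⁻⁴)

Flux at 0.714 AU: S = 1366/0.714² = 2680 W m⁻².
With no redistribution each surface element balances locally: S(1−A) = σT⁴.
T = [2680 × 0.85 / 5.67×10⁻⁸]^(1/4) = (4.02×10¹⁰)^(1/4) = 448 K.

T_ss ≈ 448 K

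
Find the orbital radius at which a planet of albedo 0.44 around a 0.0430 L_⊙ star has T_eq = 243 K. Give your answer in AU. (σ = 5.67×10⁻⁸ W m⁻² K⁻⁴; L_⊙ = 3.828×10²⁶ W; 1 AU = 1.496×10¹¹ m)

L = 0.0430 × 3.828×10²⁶ = 1.65×10²⁵ W.
From T_eq⁴ = L(1−A)/(16πσd²): d = √[L(1−A)/(16πσT_eq⁴)].
d = √[1.65×10²⁵ × 0.56 / (16π × 5.67×10⁻⁸ × (243)⁴)] = 3.05×10¹⁰ m = 0.204 AU.

d ≈ 0.204 AU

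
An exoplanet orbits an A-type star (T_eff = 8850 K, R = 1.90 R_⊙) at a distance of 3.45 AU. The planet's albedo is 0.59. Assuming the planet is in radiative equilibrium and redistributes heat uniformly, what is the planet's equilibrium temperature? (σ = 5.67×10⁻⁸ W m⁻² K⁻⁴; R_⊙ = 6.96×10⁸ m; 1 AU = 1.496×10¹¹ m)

T_eq ≈ 253 K

R_⋆ = 1.90 × 6.96×10⁸ = 1.32×10⁹ m.
d = 3.45 AU = 5.16×10¹¹ m.
L = 4πR_⋆²σT_⋆⁴ = 4π(1.32×10⁹)² × 5.67×10⁻⁸ × (8850)⁴ = 7.64×10²⁷ W.
S = L/(4πd²) = 2280 W m⁻².
Energy balance: absorbed = emitted ⇒ πR²·S(1−A) = 4πR²·σT_eq⁴, so T_eq⁴ = S(1−A)/(4σ).
T_eq = [2280 × 0.41 / (4 × 5.67×10⁻⁸)]^(1/4) = (4.13×10⁹)^(1/4) = 253 K.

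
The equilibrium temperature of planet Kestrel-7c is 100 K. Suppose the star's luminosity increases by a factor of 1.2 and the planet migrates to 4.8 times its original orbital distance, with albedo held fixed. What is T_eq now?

T_eq ≈ 47.8 K

T_eq ∝ L^(1/4) · d^(−1/2).
T′ = 100 × 1.2^(1/4) / 4.8^(1/2) = 47.8 K.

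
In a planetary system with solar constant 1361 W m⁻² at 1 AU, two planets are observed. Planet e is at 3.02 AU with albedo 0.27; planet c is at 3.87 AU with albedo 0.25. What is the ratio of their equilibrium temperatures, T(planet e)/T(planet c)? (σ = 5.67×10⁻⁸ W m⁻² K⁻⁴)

T₁/T₂ ≈ 1.124

T_eq = [S₀(1−A)/(4σd²)]^(1/4), so T ∝ (1−A)^(1/4) / √d.
T₁ = [1361×0.73/(4×5.67×10⁻⁸×3.02²)]^(1/4) = 148.04 K.
T₂ = [1361×0.75/(4×5.67×10⁻⁸×3.87²)]^(1/4) = 131.66 K.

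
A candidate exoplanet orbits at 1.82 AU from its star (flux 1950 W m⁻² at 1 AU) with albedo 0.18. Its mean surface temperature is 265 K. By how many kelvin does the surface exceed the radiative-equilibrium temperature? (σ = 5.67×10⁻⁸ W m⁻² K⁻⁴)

S = 1950/1.82² = 588.7 W m⁻².
T_eq = [S(1−A)/(4σ)]^(1/4) = [588.7×0.82/(4×5.67×10⁻⁸)]^(1/4) = 214.8 K.
ΔT = T_surf − T_eq = 265 − 214.8.

ΔT ≈ 50.2 K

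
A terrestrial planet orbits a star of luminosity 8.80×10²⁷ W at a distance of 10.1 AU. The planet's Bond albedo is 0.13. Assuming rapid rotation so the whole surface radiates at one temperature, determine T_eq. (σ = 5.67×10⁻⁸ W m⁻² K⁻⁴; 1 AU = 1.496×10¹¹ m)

T_eq ≈ 185 K

d = 10.1 AU = 1.51×10¹² m.
Flux: S = L/(4πd²) = 8.80×10²⁷/(4π×(1.51×10¹²)²) = 307 W m⁻².
Energy balance: absorbed = emitted ⇒ πR²·S(1−A) = 4πR²·σT_eq⁴, so T_eq⁴ = S(1−A)/(4σ).
T_eq = [307 × 0.87 / (4 × 5.67×10⁻⁸)]^(1/4) = (1.18×10⁹)^(1/4) = 185 K.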